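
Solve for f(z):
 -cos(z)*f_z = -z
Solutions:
 f(z) = C1 + Integral(z/cos(z), z)


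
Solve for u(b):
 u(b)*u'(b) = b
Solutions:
 u(b) = -sqrt(C1 + b^2)
 u(b) = sqrt(C1 + b^2)


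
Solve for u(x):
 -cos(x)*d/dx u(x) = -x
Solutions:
 u(x) = C1 + Integral(x/cos(x), x)


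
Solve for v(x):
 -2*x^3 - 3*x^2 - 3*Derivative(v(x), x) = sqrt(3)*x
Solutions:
 v(x) = C1 - x^4/6 - x^3/3 - sqrt(3)*x^2/6


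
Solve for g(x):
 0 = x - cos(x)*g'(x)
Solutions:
 g(x) = C1 + Integral(x/cos(x), x)


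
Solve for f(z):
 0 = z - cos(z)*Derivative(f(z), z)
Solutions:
 f(z) = C1 + Integral(z/cos(z), z)


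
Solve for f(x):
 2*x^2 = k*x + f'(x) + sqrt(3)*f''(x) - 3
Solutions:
 f(x) = C1 + C2*exp(-sqrt(3)*x/3) - k*x^2/2 + sqrt(3)*k*x + 2*x^3/3 - 2*sqrt(3)*x^2 + 15*x


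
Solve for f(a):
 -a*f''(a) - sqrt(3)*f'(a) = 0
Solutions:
 f(a) = C1 + C2*a^(1 - sqrt(3))


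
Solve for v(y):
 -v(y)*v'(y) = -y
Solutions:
 v(y) = -sqrt(C1 + y^2)
 v(y) = sqrt(C1 + y^2)


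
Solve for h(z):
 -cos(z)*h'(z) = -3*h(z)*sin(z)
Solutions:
 h(z) = C1/cos(z)^3


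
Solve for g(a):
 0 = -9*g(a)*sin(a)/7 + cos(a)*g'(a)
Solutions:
 g(a) = C1/cos(a)^(9/7)


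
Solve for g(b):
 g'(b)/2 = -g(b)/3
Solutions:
 g(b) = C1*exp(-2*b/3)


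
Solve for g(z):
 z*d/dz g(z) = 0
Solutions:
 g(z) = C1


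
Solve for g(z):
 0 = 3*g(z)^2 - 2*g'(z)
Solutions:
 g(z) = -2/(C1 + 3*z)


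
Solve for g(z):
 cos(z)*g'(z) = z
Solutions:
 g(z) = C1 + Integral(z/cos(z), z)


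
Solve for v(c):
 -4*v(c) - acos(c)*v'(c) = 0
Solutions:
 v(c) = C1*exp(-4*Integral(1/acos(c), c))


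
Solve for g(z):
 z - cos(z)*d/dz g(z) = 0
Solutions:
 g(z) = C1 + Integral(z/cos(z), z)


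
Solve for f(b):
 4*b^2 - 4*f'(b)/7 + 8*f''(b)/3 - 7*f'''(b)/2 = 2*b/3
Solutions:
 f(b) = C1 + 7*b^3/3 + 385*b^2/12 + 7693*b/36 + (C2*sin(2*sqrt(2)*b/21) + C3*cos(2*sqrt(2)*b/21))*exp(8*b/21)


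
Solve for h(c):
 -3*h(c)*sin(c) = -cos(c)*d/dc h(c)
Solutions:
 h(c) = C1/cos(c)^3


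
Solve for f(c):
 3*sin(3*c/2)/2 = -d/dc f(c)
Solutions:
 f(c) = C1 + cos(3*c/2)


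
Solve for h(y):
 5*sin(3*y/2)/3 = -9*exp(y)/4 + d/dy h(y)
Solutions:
 h(y) = C1 + 9*exp(y)/4 - 10*cos(3*y/2)/9


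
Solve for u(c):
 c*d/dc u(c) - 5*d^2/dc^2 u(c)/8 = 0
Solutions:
 u(c) = C1 + C2*erfi(2*sqrt(5)*c/5)


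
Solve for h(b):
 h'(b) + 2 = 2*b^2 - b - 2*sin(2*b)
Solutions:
 h(b) = C1 + 2*b^3/3 - b^2/2 - 2*b + cos(2*b)


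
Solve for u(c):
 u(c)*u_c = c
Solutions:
 u(c) = -sqrt(C1 + c^2)
 u(c) = sqrt(C1 + c^2)


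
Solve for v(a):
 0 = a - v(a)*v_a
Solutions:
 v(a) = -sqrt(C1 + a^2)
 v(a) = sqrt(C1 + a^2)


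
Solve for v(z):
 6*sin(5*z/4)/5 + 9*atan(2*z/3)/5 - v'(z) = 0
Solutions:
 v(z) = C1 + 9*z*atan(2*z/3)/5 - 27*log(4*z^2 + 9)/20 - 24*cos(5*z/4)/25


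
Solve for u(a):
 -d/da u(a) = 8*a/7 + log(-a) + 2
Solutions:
 u(a) = C1 - 4*a^2/7 - a*log(-a) - a


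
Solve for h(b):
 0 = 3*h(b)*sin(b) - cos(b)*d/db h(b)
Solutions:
 h(b) = C1/cos(b)^3


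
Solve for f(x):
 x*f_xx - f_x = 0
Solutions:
 f(x) = C1 + C2*x^2


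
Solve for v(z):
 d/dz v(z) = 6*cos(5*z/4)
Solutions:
 v(z) = C1 + 24*sin(5*z/4)/5


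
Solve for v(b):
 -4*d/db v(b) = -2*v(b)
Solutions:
 v(b) = C1*exp(b/2)


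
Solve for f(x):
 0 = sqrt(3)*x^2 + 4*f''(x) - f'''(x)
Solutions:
 f(x) = C1 + C2*x + C3*exp(4*x) - sqrt(3)*x^4/48 - sqrt(3)*x^3/48 - sqrt(3)*x^2/64


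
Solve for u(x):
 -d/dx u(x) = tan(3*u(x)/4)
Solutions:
 u(x) = -4*asin(C1*exp(-3*x/4))/3 + 4*pi/3
 u(x) = 4*asin(C1*exp(-3*x/4))/3


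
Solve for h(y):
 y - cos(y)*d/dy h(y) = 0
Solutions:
 h(y) = C1 + Integral(y/cos(y), y)


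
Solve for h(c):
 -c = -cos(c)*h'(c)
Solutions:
 h(c) = C1 + Integral(c/cos(c), c)


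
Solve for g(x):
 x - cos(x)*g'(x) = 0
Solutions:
 g(x) = C1 + Integral(x/cos(x), x)


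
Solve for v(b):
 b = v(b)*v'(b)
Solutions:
 v(b) = -sqrt(C1 + b^2)
 v(b) = sqrt(C1 + b^2)


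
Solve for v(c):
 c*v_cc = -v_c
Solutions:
 v(c) = C1 + C2*log(c)


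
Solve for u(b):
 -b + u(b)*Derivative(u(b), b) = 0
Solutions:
 u(b) = -sqrt(C1 + b^2)
 u(b) = sqrt(C1 + b^2)


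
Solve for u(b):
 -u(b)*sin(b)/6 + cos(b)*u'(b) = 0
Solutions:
 u(b) = C1/cos(b)^(1/6)


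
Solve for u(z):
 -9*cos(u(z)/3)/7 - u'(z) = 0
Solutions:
 9*z/7 - 3*log(sin(u(z)/3) - 1)/2 + 3*log(sin(u(z)/3) + 1)/2 = C1


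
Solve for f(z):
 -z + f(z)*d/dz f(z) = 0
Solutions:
 f(z) = -sqrt(C1 + z^2)
 f(z) = sqrt(C1 + z^2)


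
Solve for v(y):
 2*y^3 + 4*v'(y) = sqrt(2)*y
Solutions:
 v(y) = C1 - y^4/8 + sqrt(2)*y^2/8


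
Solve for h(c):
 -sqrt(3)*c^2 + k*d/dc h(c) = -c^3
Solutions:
 h(c) = C1 - c^4/(4*k) + sqrt(3)*c^3/(3*k)


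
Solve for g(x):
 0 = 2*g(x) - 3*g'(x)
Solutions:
 g(x) = C1*exp(2*x/3)


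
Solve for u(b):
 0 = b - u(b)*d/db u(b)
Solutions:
 u(b) = -sqrt(C1 + b^2)
 u(b) = sqrt(C1 + b^2)


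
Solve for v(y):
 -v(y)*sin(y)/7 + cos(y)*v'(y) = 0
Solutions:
 v(y) = C1/cos(y)^(1/7)


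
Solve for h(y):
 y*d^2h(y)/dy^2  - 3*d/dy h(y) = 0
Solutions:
 h(y) = C1 + C2*y^4


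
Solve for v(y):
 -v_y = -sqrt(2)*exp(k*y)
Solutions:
 v(y) = C1 + sqrt(2)*exp(k*y)/k


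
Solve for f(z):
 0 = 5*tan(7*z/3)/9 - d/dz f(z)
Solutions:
 f(z) = C1 - 5*log(cos(7*z/3))/21


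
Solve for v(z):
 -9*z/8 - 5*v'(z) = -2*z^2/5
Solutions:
 v(z) = C1 + 2*z^3/75 - 9*z^2/80


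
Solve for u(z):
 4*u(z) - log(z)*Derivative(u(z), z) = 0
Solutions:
 u(z) = C1*exp(4*li(z))


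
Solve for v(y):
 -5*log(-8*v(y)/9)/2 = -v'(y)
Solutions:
 -2*Integral(1/(log(-_y) - 2*log(3) + 3*log(2)), (_y, v(y)))/5 = C1 - y


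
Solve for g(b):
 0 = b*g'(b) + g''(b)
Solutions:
 g(b) = C1 + C2*erf(sqrt(2)*b/2)


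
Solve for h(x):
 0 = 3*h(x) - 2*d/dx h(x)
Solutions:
 h(x) = C1*exp(3*x/2)


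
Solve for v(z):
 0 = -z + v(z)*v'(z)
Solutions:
 v(z) = -sqrt(C1 + z^2)
 v(z) = sqrt(C1 + z^2)


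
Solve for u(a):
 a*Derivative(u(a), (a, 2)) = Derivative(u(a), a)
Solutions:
 u(a) = C1 + C2*a^2


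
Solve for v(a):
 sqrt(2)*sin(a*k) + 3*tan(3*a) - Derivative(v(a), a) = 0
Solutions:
 v(a) = C1 + sqrt(2)*Piecewise((-cos(a*k)/k, Ne(k, 0)), (0, True)) - log(cos(3*a))


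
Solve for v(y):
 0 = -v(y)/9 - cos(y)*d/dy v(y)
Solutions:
 v(y) = C1*(sin(y) - 1)^(1/18)/(sin(y) + 1)^(1/18)


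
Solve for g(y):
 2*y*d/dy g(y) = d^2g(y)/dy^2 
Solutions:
 g(y) = C1 + C2*erfi(y)


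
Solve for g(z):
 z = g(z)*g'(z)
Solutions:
 g(z) = -sqrt(C1 + z^2)
 g(z) = sqrt(C1 + z^2)


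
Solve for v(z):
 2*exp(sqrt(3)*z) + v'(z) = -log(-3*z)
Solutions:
 v(z) = C1 - z*log(-z) + z*(1 - log(3)) - 2*sqrt(3)*exp(sqrt(3)*z)/3


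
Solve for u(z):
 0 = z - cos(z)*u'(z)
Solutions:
 u(z) = C1 + Integral(z/cos(z), z)


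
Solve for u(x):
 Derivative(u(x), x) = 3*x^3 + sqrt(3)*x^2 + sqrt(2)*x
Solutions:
 u(x) = C1 + 3*x^4/4 + sqrt(3)*x^3/3 + sqrt(2)*x^2/2


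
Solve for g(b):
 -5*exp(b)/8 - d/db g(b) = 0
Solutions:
 g(b) = C1 - 5*exp(b)/8


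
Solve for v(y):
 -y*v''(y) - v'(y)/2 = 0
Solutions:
 v(y) = C1 + C2*sqrt(y)


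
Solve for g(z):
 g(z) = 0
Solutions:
 g(z) = 0


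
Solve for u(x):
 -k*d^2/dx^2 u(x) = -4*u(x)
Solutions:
 u(x) = C1*exp(-2*x*sqrt(1/k)) + C2*exp(2*x*sqrt(1/k))


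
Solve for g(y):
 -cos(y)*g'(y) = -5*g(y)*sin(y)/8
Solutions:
 g(y) = C1/cos(y)^(5/8)


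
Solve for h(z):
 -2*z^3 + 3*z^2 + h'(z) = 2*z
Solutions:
 h(z) = C1 + z^4/2 - z^3 + z^2


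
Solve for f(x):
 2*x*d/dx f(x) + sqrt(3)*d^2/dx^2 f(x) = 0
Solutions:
 f(x) = C1 + C2*erf(3^(3/4)*x/3)


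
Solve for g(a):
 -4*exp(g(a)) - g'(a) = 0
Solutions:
 g(a) = log(1/(C1 + 4*a))


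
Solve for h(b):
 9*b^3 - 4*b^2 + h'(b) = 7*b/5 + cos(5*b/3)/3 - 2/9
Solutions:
 h(b) = C1 - 9*b^4/4 + 4*b^3/3 + 7*b^2/10 - 2*b/9 + sin(5*b/3)/5


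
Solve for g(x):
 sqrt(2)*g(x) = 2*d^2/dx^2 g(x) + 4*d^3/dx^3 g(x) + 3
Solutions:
 g(x) = C1*exp(-x*((-1 + sqrt(-1 + (1 - 27*sqrt(2))^2) + 27*sqrt(2))^(-1/3) + 2 + (-1 + sqrt(-1 + (1 - 27*sqrt(2))^2) + 27*sqrt(2))^(1/3))/12)*sin(sqrt(3)*x*(-(-1 + sqrt(-1 + (1 - 27*sqrt(2))^2) + 27*sqrt(2))^(1/3) + (-1 + sqrt(-1 + (1 - 27*sqrt(2))^2) + 27*sqrt(2))^(-1/3))/12) + C2*exp(-x*((-1 + sqrt(-1 + (1 - 27*sqrt(2))^2) + 27*sqrt(2))^(-1/3) + 2 + (-1 + sqrt(-1 + (1 - 27*sqrt(2))^2) + 27*sqrt(2))^(1/3))/12)*cos(sqrt(3)*x*(-(-1 + sqrt(-1 + (1 - 27*sqrt(2))^2) + 27*sqrt(2))^(1/3) + (-1 + sqrt(-1 + (1 - 27*sqrt(2))^2) + 27*sqrt(2))^(-1/3))/12) + C3*exp(x*(-1 + (-1 + sqrt(-1 + (1 - 27*sqrt(2))^2) + 27*sqrt(2))^(-1/3) + (-1 + sqrt(-1 + (1 - 27*sqrt(2))^2) + 27*sqrt(2))^(1/3))/6) + 3*sqrt(2)/2


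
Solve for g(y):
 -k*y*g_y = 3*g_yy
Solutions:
 g(y) = Piecewise((-sqrt(6)*sqrt(pi)*C1*erf(sqrt(6)*sqrt(k)*y/6)/(2*sqrt(k)) - C2, (k > 0) | (k < 0)), (-C1*y - C2, True))


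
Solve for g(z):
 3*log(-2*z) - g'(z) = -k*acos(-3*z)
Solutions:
 g(z) = C1 + k*(z*acos(-3*z) + sqrt(1 - 9*z^2)/3) + 3*z*log(-z) - 3*z + 3*z*log(2)


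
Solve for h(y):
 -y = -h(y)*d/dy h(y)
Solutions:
 h(y) = -sqrt(C1 + y^2)
 h(y) = sqrt(C1 + y^2)


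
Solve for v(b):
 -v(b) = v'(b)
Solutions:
 v(b) = C1*exp(-b)


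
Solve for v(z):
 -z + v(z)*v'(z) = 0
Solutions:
 v(z) = -sqrt(C1 + z^2)
 v(z) = sqrt(C1 + z^2)


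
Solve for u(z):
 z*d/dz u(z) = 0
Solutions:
 u(z) = C1


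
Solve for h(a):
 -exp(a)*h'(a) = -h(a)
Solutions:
 h(a) = C1*exp(-exp(-a))


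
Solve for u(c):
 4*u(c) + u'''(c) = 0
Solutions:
 u(c) = C3*exp(-2^(2/3)*c) + (C1*sin(2^(2/3)*sqrt(3)*c/2) + C2*cos(2^(2/3)*sqrt(3)*c/2))*exp(2^(2/3)*c/2)


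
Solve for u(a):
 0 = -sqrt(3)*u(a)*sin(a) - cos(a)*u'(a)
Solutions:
 u(a) = C1*cos(a)^(sqrt(3))


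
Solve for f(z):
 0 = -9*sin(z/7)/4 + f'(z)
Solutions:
 f(z) = C1 - 63*cos(z/7)/4


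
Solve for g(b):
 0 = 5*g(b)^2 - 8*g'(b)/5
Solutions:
 g(b) = -8/(C1 + 25*b)


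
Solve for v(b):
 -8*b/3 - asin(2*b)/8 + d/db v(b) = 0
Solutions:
 v(b) = C1 + 4*b^2/3 + b*asin(2*b)/8 + sqrt(1 - 4*b^2)/16


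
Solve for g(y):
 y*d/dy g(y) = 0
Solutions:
 g(y) = C1


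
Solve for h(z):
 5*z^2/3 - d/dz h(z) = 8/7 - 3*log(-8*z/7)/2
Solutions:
 h(z) = C1 + 5*z^3/9 + 3*z*log(-z)/2 + z*(-21*log(7) - 37 + 63*log(2))/14


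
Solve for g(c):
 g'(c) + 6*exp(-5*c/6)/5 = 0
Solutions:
 g(c) = C1 + 36*exp(-5*c/6)/25


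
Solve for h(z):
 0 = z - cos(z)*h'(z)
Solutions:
 h(z) = C1 + Integral(z/cos(z), z)


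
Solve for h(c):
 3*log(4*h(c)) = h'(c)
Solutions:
 -Integral(1/(log(_y) + 2*log(2)), (_y, h(c)))/3 = C1 - c


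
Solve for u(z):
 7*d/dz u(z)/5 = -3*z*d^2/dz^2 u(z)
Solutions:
 u(z) = C1 + C2*z^(8/15)


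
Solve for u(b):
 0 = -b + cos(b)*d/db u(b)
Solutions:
 u(b) = C1 + Integral(b/cos(b), b)


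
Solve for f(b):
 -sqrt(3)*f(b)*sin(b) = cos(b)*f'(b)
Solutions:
 f(b) = C1*cos(b)^(sqrt(3))


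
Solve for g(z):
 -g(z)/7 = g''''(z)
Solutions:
 g(z) = (C1*sin(sqrt(2)*7^(3/4)*z/14) + C2*cos(sqrt(2)*7^(3/4)*z/14))*exp(-sqrt(2)*7^(3/4)*z/14) + (C3*sin(sqrt(2)*7^(3/4)*z/14) + C4*cos(sqrt(2)*7^(3/4)*z/14))*exp(sqrt(2)*7^(3/4)*z/14)


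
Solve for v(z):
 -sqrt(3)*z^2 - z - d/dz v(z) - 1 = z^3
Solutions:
 v(z) = C1 - z^4/4 - sqrt(3)*z^3/3 - z^2/2 - z


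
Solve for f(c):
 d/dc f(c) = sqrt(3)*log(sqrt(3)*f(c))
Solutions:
 -2*sqrt(3)*Integral(1/(2*log(_y) + log(3)), (_y, f(c)))/3 = C1 - c


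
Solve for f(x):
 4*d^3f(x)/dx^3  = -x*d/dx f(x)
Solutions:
 f(x) = C1 + Integral(C2*airyai(-2^(1/3)*x/2) + C3*airybi(-2^(1/3)*x/2), x)


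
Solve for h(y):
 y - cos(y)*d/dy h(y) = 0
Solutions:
 h(y) = C1 + Integral(y/cos(y), y)


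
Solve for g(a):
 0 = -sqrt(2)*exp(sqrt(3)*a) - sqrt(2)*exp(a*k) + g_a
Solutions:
 g(a) = C1 + sqrt(6)*exp(sqrt(3)*a)/3 + sqrt(2)*exp(a*k)/k


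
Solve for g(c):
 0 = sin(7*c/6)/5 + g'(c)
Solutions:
 g(c) = C1 + 6*cos(7*c/6)/35


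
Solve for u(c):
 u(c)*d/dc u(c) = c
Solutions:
 u(c) = -sqrt(C1 + c^2)
 u(c) = sqrt(C1 + c^2)


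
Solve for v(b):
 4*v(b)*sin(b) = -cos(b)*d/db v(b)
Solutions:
 v(b) = C1*cos(b)^4


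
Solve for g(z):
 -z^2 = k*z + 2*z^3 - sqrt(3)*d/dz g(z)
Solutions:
 g(z) = C1 + sqrt(3)*k*z^2/6 + sqrt(3)*z^4/6 + sqrt(3)*z^3/9


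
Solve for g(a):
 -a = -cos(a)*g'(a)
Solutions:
 g(a) = C1 + Integral(a/cos(a), a)


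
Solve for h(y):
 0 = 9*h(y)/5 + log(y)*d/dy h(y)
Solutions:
 h(y) = C1*exp(-9*li(y)/5)


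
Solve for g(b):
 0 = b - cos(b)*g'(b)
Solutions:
 g(b) = C1 + Integral(b/cos(b), b)


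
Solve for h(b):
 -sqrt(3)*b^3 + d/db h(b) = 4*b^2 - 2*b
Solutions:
 h(b) = C1 + sqrt(3)*b^4/4 + 4*b^3/3 - b^2


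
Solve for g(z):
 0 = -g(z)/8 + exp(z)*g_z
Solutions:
 g(z) = C1*exp(-exp(-z)/8)


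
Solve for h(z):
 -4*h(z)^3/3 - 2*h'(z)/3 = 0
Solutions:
 h(z) = -sqrt(2)*sqrt(-1/(C1 - 2*z))/2
 h(z) = sqrt(2)*sqrt(-1/(C1 - 2*z))/2


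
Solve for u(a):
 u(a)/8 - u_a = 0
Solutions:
 u(a) = C1*exp(a/8)


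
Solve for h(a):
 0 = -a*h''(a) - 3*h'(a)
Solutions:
 h(a) = C1 + C2/a^2


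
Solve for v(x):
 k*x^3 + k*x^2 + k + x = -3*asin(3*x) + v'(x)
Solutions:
 v(x) = C1 + k*x^4/4 + k*x^3/3 + k*x + x^2/2 + 3*x*asin(3*x) + sqrt(1 - 9*x^2)


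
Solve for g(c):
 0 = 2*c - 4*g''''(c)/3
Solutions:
 g(c) = C1 + C2*c + C3*c^2 + C4*c^3 + c^5/80


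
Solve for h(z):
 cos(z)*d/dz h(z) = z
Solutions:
 h(z) = C1 + Integral(z/cos(z), z)


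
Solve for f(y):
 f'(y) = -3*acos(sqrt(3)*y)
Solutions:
 f(y) = C1 - 3*y*acos(sqrt(3)*y) + sqrt(3)*sqrt(1 - 3*y^2)


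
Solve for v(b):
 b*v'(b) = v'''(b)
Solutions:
 v(b) = C1 + Integral(C2*airyai(b) + C3*airybi(b), b)


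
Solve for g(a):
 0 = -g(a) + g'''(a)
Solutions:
 g(a) = C3*exp(a) + (C1*sin(sqrt(3)*a/2) + C2*cos(sqrt(3)*a/2))*exp(-a/2)


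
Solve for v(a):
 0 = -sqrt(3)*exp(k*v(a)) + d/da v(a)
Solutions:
 v(a) = Piecewise((log(-1/(C1*k + sqrt(3)*a*k))/k, Ne(k, 0)), (nan, True))
 v(a) = Piecewise((C1 + sqrt(3)*a, Eq(k, 0)), (nan, True))


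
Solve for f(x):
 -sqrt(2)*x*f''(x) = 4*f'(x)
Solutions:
 f(x) = C1 + C2*x^(1 - 2*sqrt(2))


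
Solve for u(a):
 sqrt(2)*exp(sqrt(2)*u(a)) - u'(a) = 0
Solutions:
 u(a) = sqrt(2)*(2*log(-1/(C1 + sqrt(2)*a)) - log(2))/4


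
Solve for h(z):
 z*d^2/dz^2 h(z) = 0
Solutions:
 h(z) = C1 + C2*z


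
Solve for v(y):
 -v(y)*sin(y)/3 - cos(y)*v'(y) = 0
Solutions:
 v(y) = C1*cos(y)^(1/3)


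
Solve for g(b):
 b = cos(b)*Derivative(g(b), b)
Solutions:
 g(b) = C1 + Integral(b/cos(b), b)


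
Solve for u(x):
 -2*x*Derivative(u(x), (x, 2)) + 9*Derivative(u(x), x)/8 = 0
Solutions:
 u(x) = C1 + C2*x^(25/16)


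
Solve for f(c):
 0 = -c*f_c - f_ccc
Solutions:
 f(c) = C1 + Integral(C2*airyai(-c) + C3*airybi(-c), c)


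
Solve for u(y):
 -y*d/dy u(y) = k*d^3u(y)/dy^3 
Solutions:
 u(y) = C1 + Integral(C2*airyai(y*(-1/k)^(1/3)) + C3*airybi(y*(-1/k)^(1/3)), y)


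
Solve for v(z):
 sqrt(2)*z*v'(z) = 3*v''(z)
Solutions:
 v(z) = C1 + C2*erfi(2^(3/4)*sqrt(3)*z/6)


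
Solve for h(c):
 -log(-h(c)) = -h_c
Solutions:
 -li(-h(c)) = C1 + c


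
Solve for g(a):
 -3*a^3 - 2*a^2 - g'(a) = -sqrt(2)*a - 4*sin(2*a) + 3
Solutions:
 g(a) = C1 - 3*a^4/4 - 2*a^3/3 + sqrt(2)*a^2/2 - 3*a - 2*cos(2*a)


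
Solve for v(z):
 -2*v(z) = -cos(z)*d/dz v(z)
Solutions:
 v(z) = C1*(sin(z) + 1)/(sin(z) - 1)


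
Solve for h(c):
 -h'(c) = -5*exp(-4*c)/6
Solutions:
 h(c) = C1 - 5*exp(-4*c)/24


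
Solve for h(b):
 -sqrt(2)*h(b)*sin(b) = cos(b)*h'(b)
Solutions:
 h(b) = C1*cos(b)^(sqrt(2))


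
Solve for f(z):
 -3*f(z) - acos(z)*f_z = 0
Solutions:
 f(z) = C1*exp(-3*Integral(1/acos(z), z))


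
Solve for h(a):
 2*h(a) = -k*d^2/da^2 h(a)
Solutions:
 h(a) = C1*exp(-sqrt(2)*a*sqrt(-1/k)) + C2*exp(sqrt(2)*a*sqrt(-1/k))


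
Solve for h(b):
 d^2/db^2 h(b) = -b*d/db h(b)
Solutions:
 h(b) = C1 + C2*erf(sqrt(2)*b/2)


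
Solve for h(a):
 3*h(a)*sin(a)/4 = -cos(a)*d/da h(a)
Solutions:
 h(a) = C1*cos(a)^(3/4)


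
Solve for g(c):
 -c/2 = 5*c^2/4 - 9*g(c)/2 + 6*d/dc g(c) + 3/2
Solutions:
 g(c) = C1*exp(3*c/4) + 5*c^2/18 + 23*c/27 + 119/81


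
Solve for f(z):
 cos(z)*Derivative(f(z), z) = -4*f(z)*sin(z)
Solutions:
 f(z) = C1*cos(z)^4


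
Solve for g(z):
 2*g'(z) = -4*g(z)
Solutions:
 g(z) = C1*exp(-2*z)


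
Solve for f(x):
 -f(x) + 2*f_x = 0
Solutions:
 f(x) = C1*exp(x/2)


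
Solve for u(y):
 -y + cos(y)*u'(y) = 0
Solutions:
 u(y) = C1 + Integral(y/cos(y), y)


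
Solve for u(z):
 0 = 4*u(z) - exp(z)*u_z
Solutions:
 u(z) = C1*exp(-4*exp(-z))


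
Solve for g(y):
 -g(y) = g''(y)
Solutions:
 g(y) = C1*sin(y) + C2*cos(y)


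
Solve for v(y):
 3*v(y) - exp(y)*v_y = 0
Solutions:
 v(y) = C1*exp(-3*exp(-y))


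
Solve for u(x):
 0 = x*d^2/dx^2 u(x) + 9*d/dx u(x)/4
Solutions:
 u(x) = C1 + C2/x^(5/4)


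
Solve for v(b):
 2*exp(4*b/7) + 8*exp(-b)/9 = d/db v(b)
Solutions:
 v(b) = C1 + 7*exp(4*b/7)/2 - 8*exp(-b)/9


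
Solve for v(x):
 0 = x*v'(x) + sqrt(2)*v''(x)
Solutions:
 v(x) = C1 + C2*erf(2^(1/4)*x/2)


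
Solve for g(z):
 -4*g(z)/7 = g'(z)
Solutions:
 g(z) = C1*exp(-4*z/7)


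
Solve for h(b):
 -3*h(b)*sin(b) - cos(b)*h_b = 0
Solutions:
 h(b) = C1*cos(b)^3


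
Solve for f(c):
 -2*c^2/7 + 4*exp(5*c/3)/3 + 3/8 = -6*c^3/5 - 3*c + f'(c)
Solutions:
 f(c) = C1 + 3*c^4/10 - 2*c^3/21 + 3*c^2/2 + 3*c/8 + 4*exp(5*c/3)/5


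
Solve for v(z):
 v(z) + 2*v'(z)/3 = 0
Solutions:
 v(z) = C1*exp(-3*z/2)


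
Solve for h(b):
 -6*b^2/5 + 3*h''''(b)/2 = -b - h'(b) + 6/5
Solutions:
 h(b) = C1 + C4*exp(-2^(1/3)*3^(2/3)*b/3) + 2*b^3/5 - b^2/2 + 6*b/5 + (C2*sin(2^(1/3)*3^(1/6)*b/2) + C3*cos(2^(1/3)*3^(1/6)*b/2))*exp(2^(1/3)*3^(2/3)*b/6)


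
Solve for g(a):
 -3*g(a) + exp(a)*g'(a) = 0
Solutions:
 g(a) = C1*exp(-3*exp(-a))


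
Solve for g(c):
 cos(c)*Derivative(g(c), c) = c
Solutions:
 g(c) = C1 + Integral(c/cos(c), c)


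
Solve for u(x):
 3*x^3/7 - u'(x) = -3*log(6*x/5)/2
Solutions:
 u(x) = C1 + 3*x^4/28 + 3*x*log(x)/2 - 3*x*log(5)/2 - 3*x/2 + 3*x*log(6)/2


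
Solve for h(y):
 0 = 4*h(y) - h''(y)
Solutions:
 h(y) = C1*exp(-2*y) + C2*exp(2*y)


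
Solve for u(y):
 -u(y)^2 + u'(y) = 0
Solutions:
 u(y) = -1/(C1 + y)


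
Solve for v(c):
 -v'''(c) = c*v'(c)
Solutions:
 v(c) = C1 + Integral(C2*airyai(-c) + C3*airybi(-c), c)


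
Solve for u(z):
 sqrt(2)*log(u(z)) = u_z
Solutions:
 li(u(z)) = C1 + sqrt(2)*z


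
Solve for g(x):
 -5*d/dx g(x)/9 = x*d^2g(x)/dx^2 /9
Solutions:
 g(x) = C1 + C2/x^4


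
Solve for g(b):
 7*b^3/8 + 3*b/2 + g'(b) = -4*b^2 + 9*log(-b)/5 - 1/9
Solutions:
 g(b) = C1 - 7*b^4/32 - 4*b^3/3 - 3*b^2/4 + 9*b*log(-b)/5 - 86*b/45


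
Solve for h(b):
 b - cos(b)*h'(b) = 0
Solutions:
 h(b) = C1 + Integral(b/cos(b), b)


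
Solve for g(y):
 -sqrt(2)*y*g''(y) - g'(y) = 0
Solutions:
 g(y) = C1 + C2*y^(1 - sqrt(2)/2)


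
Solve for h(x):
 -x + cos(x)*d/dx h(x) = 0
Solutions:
 h(x) = C1 + Integral(x/cos(x), x)


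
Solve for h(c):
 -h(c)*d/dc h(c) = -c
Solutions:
 h(c) = -sqrt(C1 + c^2)
 h(c) = sqrt(C1 + c^2)


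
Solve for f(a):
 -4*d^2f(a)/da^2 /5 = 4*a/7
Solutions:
 f(a) = C1 + C2*a - 5*a^3/42


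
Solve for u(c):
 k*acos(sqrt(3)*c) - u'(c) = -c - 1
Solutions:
 u(c) = C1 + c^2/2 + c + k*(c*acos(sqrt(3)*c) - sqrt(3)*sqrt(1 - 3*c^2)/3)


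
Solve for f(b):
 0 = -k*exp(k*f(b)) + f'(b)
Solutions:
 f(b) = Piecewise((log(-1/(C1*k + b*k^2))/k, Ne(k, 0)), (nan, True))
 f(b) = Piecewise((C1 + b*k, Eq(k, 0)), (nan, True))


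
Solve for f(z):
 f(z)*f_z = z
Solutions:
 f(z) = -sqrt(C1 + z^2)
 f(z) = sqrt(C1 + z^2)


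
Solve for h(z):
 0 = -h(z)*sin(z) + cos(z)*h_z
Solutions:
 h(z) = C1/cos(z)


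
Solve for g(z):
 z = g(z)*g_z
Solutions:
 g(z) = -sqrt(C1 + z^2)
 g(z) = sqrt(C1 + z^2)


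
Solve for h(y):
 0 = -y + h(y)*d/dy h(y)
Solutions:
 h(y) = -sqrt(C1 + y^2)
 h(y) = sqrt(C1 + y^2)


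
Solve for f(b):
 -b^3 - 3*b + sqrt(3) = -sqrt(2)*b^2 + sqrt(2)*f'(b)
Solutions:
 f(b) = C1 - sqrt(2)*b^4/8 + b^3/3 - 3*sqrt(2)*b^2/4 + sqrt(6)*b/2


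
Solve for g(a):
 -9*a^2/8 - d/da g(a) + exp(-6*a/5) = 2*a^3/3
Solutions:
 g(a) = C1 - a^4/6 - 3*a^3/8 - 5*exp(-6*a/5)/6


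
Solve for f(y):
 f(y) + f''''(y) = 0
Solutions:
 f(y) = (C1*sin(sqrt(2)*y/2) + C2*cos(sqrt(2)*y/2))*exp(-sqrt(2)*y/2) + (C3*sin(sqrt(2)*y/2) + C4*cos(sqrt(2)*y/2))*exp(sqrt(2)*y/2)


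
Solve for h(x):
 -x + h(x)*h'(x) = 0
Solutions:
 h(x) = -sqrt(C1 + x^2)
 h(x) = sqrt(C1 + x^2)


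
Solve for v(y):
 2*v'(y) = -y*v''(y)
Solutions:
 v(y) = C1 + C2/y


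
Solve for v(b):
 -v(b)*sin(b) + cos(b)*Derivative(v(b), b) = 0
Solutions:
 v(b) = C1/cos(b)


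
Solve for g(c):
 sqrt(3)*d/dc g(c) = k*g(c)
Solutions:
 g(c) = C1*exp(sqrt(3)*c*k/3)


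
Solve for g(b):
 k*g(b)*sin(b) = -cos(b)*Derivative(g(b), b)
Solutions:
 g(b) = C1*exp(k*log(cos(b)))


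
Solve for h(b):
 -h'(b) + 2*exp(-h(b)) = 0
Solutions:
 h(b) = log(C1 + 2*b)


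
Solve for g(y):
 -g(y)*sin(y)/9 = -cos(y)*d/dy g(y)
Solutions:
 g(y) = C1/cos(y)^(1/9)


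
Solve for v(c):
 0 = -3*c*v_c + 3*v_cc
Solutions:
 v(c) = C1 + C2*erfi(sqrt(2)*c/2)


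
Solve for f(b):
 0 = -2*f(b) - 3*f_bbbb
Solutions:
 f(b) = (C1*sin(6^(3/4)*b/6) + C2*cos(6^(3/4)*b/6))*exp(-6^(3/4)*b/6) + (C3*sin(6^(3/4)*b/6) + C4*cos(6^(3/4)*b/6))*exp(6^(3/4)*b/6)


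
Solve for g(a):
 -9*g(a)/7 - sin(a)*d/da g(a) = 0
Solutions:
 g(a) = C1*(cos(a) + 1)^(9/14)/(cos(a) - 1)^(9/14)


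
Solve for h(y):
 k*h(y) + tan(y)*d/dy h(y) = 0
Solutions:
 h(y) = C1*exp(-k*log(sin(y)))


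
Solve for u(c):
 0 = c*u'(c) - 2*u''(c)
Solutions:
 u(c) = C1 + C2*erfi(c/2)


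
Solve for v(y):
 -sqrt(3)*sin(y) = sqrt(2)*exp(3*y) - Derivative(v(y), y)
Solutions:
 v(y) = C1 + sqrt(2)*exp(3*y)/3 - sqrt(3)*cos(y)


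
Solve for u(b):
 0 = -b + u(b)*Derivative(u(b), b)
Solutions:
 u(b) = -sqrt(C1 + b^2)
 u(b) = sqrt(C1 + b^2)


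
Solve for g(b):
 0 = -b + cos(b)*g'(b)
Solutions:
 g(b) = C1 + Integral(b/cos(b), b)


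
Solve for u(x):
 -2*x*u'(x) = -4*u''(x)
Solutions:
 u(x) = C1 + C2*erfi(x/2)


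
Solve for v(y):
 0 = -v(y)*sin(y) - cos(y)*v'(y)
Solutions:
 v(y) = C1*cos(y)


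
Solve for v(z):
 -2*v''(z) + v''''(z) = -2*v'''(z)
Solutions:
 v(z) = C1 + C2*z + C3*exp(z*(-1 + sqrt(3))) + C4*exp(-z*(1 + sqrt(3)))


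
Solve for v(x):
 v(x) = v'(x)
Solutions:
 v(x) = C1*exp(x)


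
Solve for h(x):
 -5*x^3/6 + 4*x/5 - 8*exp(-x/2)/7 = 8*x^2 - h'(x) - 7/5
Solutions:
 h(x) = C1 + 5*x^4/24 + 8*x^3/3 - 2*x^2/5 - 7*x/5 - 16*exp(-x/2)/7


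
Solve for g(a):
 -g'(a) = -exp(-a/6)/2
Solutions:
 g(a) = C1 - 3*exp(-a/6)


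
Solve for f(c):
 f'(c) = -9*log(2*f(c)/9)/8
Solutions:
 8*Integral(1/(log(_y) - 2*log(3) + log(2)), (_y, f(c)))/9 = C1 - c


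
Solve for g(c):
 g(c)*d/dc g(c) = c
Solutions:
 g(c) = -sqrt(C1 + c^2)
 g(c) = sqrt(C1 + c^2)


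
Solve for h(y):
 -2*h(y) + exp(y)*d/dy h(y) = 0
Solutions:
 h(y) = C1*exp(-2*exp(-y))


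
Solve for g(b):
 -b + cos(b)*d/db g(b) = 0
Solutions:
 g(b) = C1 + Integral(b/cos(b), b)


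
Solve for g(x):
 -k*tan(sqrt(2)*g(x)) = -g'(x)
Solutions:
 g(x) = sqrt(2)*(pi - asin(C1*exp(sqrt(2)*k*x)))/2
 g(x) = sqrt(2)*asin(C1*exp(sqrt(2)*k*x))/2


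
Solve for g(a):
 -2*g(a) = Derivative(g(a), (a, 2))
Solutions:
 g(a) = C1*sin(sqrt(2)*a) + C2*cos(sqrt(2)*a)


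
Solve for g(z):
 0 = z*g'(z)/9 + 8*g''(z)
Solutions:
 g(z) = C1 + C2*erf(z/12)


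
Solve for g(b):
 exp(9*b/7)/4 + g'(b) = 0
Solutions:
 g(b) = C1 - 7*exp(9*b/7)/36


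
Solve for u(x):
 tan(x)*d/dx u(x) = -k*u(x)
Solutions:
 u(x) = C1*exp(-k*log(sin(x)))


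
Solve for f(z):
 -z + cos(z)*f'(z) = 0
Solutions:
 f(z) = C1 + Integral(z/cos(z), z)


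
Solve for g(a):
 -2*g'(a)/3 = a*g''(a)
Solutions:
 g(a) = C1 + C2*a^(1/3)


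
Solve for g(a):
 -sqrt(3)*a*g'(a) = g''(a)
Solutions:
 g(a) = C1 + C2*erf(sqrt(2)*3^(1/4)*a/2)


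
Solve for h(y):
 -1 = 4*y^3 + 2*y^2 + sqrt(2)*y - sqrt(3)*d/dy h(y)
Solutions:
 h(y) = C1 + sqrt(3)*y^4/3 + 2*sqrt(3)*y^3/9 + sqrt(6)*y^2/6 + sqrt(3)*y/3


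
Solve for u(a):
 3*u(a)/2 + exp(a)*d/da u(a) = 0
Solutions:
 u(a) = C1*exp(3*exp(-a)/2)


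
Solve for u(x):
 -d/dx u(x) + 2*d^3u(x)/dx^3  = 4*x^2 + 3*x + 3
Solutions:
 u(x) = C1 + C2*exp(-sqrt(2)*x/2) + C3*exp(sqrt(2)*x/2) - 4*x^3/3 - 3*x^2/2 - 19*x


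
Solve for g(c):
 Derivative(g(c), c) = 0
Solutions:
 g(c) = C1


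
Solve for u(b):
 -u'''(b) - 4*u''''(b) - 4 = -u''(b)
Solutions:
 u(b) = C1 + C2*b + C3*exp(b*(-1 + sqrt(17))/8) + C4*exp(-b*(1 + sqrt(17))/8) + 2*b^2


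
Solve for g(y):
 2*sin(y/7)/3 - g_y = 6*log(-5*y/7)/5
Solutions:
 g(y) = C1 - 6*y*log(-y)/5 - 6*y*log(5)/5 + 6*y/5 + 6*y*log(7)/5 - 14*cos(y/7)/3


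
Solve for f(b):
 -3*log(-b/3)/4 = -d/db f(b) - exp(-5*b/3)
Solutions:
 f(b) = C1 + 3*b*log(-b)/4 + 3*b*(-log(3) - 1)/4 + 3*exp(-5*b/3)/5


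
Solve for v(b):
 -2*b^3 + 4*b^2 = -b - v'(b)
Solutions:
 v(b) = C1 + b^4/2 - 4*b^3/3 - b^2/2


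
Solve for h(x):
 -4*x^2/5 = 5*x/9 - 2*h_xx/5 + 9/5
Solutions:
 h(x) = C1 + C2*x + x^4/6 + 25*x^3/108 + 9*x^2/4


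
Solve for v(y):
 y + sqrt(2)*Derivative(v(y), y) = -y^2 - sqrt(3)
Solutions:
 v(y) = C1 - sqrt(2)*y^3/6 - sqrt(2)*y^2/4 - sqrt(6)*y/2


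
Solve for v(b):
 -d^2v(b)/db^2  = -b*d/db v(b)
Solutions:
 v(b) = C1 + C2*erfi(sqrt(2)*b/2)


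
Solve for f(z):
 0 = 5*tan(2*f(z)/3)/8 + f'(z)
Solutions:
 f(z) = -3*asin(C1*exp(-5*z/12))/2 + 3*pi/2
 f(z) = 3*asin(C1*exp(-5*z/12))/2


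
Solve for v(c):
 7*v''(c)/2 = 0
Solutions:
 v(c) = C1 + C2*c


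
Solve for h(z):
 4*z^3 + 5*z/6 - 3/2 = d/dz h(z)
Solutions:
 h(z) = C1 + z^4 + 5*z^2/12 - 3*z/2


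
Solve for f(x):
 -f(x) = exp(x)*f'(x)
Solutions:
 f(x) = C1*exp(exp(-x))


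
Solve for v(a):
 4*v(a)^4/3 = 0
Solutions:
 v(a) = 0


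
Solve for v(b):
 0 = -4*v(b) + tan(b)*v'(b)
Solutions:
 v(b) = C1*sin(b)^4


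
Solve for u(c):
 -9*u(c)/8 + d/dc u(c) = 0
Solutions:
 u(c) = C1*exp(9*c/8)


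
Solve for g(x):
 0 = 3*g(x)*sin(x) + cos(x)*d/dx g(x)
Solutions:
 g(x) = C1*cos(x)^3


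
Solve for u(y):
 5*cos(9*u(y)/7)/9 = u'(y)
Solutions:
 -5*y/9 - 7*log(sin(9*u(y)/7) - 1)/18 + 7*log(sin(9*u(y)/7) + 1)/18 = C1


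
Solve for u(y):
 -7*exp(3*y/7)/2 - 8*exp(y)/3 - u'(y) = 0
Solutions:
 u(y) = C1 - 49*exp(3*y/7)/6 - 8*exp(y)/3


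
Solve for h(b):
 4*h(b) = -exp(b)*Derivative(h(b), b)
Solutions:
 h(b) = C1*exp(4*exp(-b))


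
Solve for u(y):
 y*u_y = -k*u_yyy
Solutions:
 u(y) = C1 + Integral(C2*airyai(y*(-1/k)^(1/3)) + C3*airybi(y*(-1/k)^(1/3)), y)


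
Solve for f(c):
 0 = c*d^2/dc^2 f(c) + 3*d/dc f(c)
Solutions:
 f(c) = C1 + C2/c^2


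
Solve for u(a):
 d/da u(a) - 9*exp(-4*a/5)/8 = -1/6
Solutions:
 u(a) = C1 - a/6 - 45*exp(-4*a/5)/32


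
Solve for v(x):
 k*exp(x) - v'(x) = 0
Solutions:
 v(x) = C1 + k*exp(x)


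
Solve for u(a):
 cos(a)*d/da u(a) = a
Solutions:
 u(a) = C1 + Integral(a/cos(a), a)


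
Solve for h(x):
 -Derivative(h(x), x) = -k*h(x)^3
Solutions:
 h(x) = -sqrt(2)*sqrt(-1/(C1 + k*x))/2
 h(x) = sqrt(2)*sqrt(-1/(C1 + k*x))/2


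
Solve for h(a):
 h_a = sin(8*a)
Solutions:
 h(a) = C1 - cos(8*a)/8


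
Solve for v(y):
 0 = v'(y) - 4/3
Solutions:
 v(y) = C1 + 4*y/3


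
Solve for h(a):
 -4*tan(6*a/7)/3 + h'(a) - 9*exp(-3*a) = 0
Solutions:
 h(a) = C1 + 7*log(tan(6*a/7)^2 + 1)/9 - 3*exp(-3*a)


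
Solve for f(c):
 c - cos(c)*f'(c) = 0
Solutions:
 f(c) = C1 + Integral(c/cos(c), c)


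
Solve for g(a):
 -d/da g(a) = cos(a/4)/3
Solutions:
 g(a) = C1 - 4*sin(a/4)/3


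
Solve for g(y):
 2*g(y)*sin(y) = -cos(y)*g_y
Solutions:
 g(y) = C1*cos(y)^2


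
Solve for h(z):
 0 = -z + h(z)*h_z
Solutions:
 h(z) = -sqrt(C1 + z^2)
 h(z) = sqrt(C1 + z^2)


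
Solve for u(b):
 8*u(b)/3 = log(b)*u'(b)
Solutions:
 u(b) = C1*exp(8*li(b)/3)


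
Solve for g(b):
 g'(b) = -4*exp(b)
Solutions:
 g(b) = C1 - 4*exp(b)


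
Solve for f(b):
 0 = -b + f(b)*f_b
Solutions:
 f(b) = -sqrt(C1 + b^2)
 f(b) = sqrt(C1 + b^2)


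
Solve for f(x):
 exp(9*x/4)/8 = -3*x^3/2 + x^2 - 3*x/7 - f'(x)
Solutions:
 f(x) = C1 - 3*x^4/8 + x^3/3 - 3*x^2/14 - exp(9*x/4)/18


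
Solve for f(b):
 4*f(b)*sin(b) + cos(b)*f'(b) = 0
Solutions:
 f(b) = C1*cos(b)^4


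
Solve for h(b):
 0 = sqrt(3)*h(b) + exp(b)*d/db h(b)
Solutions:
 h(b) = C1*exp(sqrt(3)*exp(-b))


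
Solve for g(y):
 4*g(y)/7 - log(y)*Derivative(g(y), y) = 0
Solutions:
 g(y) = C1*exp(4*li(y)/7)


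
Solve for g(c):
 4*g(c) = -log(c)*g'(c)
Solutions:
 g(c) = C1*exp(-4*li(c))


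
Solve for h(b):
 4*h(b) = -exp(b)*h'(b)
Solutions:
 h(b) = C1*exp(4*exp(-b))


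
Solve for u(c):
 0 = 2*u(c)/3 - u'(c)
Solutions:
 u(c) = C1*exp(2*c/3)


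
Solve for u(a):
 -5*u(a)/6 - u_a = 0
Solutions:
 u(a) = C1*exp(-5*a/6)


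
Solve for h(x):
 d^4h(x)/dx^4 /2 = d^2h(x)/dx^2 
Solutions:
 h(x) = C1 + C2*x + C3*exp(-sqrt(2)*x) + C4*exp(sqrt(2)*x)


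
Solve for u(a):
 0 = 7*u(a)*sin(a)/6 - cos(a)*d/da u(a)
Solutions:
 u(a) = C1/cos(a)^(7/6)


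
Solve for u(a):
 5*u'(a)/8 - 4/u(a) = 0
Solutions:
 u(a) = -sqrt(C1 + 320*a)/5
 u(a) = sqrt(C1 + 320*a)/5


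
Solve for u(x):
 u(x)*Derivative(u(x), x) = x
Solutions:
 u(x) = -sqrt(C1 + x^2)
 u(x) = sqrt(C1 + x^2)


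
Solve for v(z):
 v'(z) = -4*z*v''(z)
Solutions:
 v(z) = C1 + C2*z^(3/4)


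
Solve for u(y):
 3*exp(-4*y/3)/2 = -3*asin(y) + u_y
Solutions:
 u(y) = C1 + 3*y*asin(y) + 3*sqrt(1 - y^2) - 9*exp(-4*y/3)/8


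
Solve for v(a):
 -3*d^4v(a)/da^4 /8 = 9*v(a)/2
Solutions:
 v(a) = (C1*sin(3^(1/4)*a) + C2*cos(3^(1/4)*a))*exp(-3^(1/4)*a) + (C3*sin(3^(1/4)*a) + C4*cos(3^(1/4)*a))*exp(3^(1/4)*a)


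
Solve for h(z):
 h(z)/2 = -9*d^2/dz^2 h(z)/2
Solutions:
 h(z) = C1*sin(z/3) + C2*cos(z/3)


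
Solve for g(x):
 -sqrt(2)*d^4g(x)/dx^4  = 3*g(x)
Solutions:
 g(x) = (C1*sin(2^(3/8)*3^(1/4)*x/2) + C2*cos(2^(3/8)*3^(1/4)*x/2))*exp(-2^(3/8)*3^(1/4)*x/2) + (C3*sin(2^(3/8)*3^(1/4)*x/2) + C4*cos(2^(3/8)*3^(1/4)*x/2))*exp(2^(3/8)*3^(1/4)*x/2)


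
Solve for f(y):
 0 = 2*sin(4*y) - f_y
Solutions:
 f(y) = C1 - cos(4*y)/2


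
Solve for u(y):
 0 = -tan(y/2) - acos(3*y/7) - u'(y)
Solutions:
 u(y) = C1 - y*acos(3*y/7) + sqrt(49 - 9*y^2)/3 + 2*log(cos(y/2))


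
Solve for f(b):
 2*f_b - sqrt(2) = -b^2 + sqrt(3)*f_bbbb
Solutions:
 f(b) = C1 + C4*exp(2^(1/3)*3^(5/6)*b/3) - b^3/6 + sqrt(2)*b/2 + (C2*sin(6^(1/3)*b/2) + C3*cos(6^(1/3)*b/2))*exp(-2^(1/3)*3^(5/6)*b/6)


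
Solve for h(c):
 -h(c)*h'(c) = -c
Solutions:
 h(c) = -sqrt(C1 + c^2)
 h(c) = sqrt(C1 + c^2)


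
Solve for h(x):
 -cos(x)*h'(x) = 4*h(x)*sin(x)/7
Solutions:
 h(x) = C1*cos(x)^(4/7)


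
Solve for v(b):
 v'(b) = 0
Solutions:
 v(b) = C1


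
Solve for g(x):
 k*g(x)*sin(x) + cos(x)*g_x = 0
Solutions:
 g(x) = C1*exp(k*log(cos(x)))


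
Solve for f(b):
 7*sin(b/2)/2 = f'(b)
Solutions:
 f(b) = C1 - 7*cos(b/2)


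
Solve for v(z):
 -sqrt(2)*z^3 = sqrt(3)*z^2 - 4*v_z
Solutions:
 v(z) = C1 + sqrt(2)*z^4/16 + sqrt(3)*z^3/12


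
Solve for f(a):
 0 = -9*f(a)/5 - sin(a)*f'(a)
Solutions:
 f(a) = C1*(cos(a) + 1)^(9/10)/(cos(a) - 1)^(9/10)


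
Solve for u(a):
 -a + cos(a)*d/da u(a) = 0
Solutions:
 u(a) = C1 + Integral(a/cos(a), a)


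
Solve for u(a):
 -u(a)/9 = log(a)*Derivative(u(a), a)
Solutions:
 u(a) = C1*exp(-li(a)/9)


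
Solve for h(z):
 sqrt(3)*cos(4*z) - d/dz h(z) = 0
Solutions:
 h(z) = C1 + sqrt(3)*sin(4*z)/4


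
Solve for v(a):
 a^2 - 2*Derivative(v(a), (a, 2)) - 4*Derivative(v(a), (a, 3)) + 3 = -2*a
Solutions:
 v(a) = C1 + C2*a + C3*exp(-a/2) + a^4/24 - a^3/6 + 7*a^2/4


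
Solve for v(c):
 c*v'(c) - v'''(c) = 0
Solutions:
 v(c) = C1 + Integral(C2*airyai(c) + C3*airybi(c), c)


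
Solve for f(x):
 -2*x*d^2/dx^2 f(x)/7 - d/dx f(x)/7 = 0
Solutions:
 f(x) = C1 + C2*sqrt(x)


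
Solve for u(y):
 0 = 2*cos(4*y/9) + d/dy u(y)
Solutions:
 u(y) = C1 - 9*sin(4*y/9)/2


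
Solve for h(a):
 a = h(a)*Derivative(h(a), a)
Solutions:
 h(a) = -sqrt(C1 + a^2)
 h(a) = sqrt(C1 + a^2)


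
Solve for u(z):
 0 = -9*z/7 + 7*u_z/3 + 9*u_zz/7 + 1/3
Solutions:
 u(z) = C1 + C2*exp(-49*z/27) + 27*z^2/98 - 1072*z/2401


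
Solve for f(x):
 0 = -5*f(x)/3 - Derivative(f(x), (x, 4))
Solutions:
 f(x) = (C1*sin(sqrt(2)*3^(3/4)*5^(1/4)*x/6) + C2*cos(sqrt(2)*3^(3/4)*5^(1/4)*x/6))*exp(-sqrt(2)*3^(3/4)*5^(1/4)*x/6) + (C3*sin(sqrt(2)*3^(3/4)*5^(1/4)*x/6) + C4*cos(sqrt(2)*3^(3/4)*5^(1/4)*x/6))*exp(sqrt(2)*3^(3/4)*5^(1/4)*x/6)


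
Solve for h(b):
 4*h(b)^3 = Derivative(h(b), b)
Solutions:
 h(b) = -sqrt(2)*sqrt(-1/(C1 + 4*b))/2
 h(b) = sqrt(2)*sqrt(-1/(C1 + 4*b))/2


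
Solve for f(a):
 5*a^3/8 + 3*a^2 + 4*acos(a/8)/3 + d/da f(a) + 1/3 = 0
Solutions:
 f(a) = C1 - 5*a^4/32 - a^3 - 4*a*acos(a/8)/3 - a/3 + 4*sqrt(64 - a^2)/3


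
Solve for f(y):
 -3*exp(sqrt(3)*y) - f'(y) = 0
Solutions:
 f(y) = C1 - sqrt(3)*exp(sqrt(3)*y)


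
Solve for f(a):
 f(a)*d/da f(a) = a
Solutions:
 f(a) = -sqrt(C1 + a^2)
 f(a) = sqrt(C1 + a^2)


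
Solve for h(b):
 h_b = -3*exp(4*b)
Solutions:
 h(b) = C1 - 3*exp(4*b)/4


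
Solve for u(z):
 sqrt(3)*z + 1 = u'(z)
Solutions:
 u(z) = C1 + sqrt(3)*z^2/2 + z


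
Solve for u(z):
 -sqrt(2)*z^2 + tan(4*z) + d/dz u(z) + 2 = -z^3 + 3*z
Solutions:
 u(z) = C1 - z^4/4 + sqrt(2)*z^3/3 + 3*z^2/2 - 2*z + log(cos(4*z))/4


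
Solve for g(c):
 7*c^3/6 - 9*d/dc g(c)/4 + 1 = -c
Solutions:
 g(c) = C1 + 7*c^4/54 + 2*c^2/9 + 4*c/9


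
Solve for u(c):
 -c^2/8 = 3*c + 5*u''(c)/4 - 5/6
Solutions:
 u(c) = C1 + C2*c - c^4/120 - 2*c^3/5 + c^2/3


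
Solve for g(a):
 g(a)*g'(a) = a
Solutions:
 g(a) = -sqrt(C1 + a^2)
 g(a) = sqrt(C1 + a^2)


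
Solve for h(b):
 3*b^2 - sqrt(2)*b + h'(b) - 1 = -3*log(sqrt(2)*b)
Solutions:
 h(b) = C1 - b^3 + sqrt(2)*b^2/2 - 3*b*log(b) - 3*b*log(2)/2 + 4*b


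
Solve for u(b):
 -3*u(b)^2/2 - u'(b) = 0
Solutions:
 u(b) = 2/(C1 + 3*b)


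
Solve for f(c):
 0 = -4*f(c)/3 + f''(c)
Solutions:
 f(c) = C1*exp(-2*sqrt(3)*c/3) + C2*exp(2*sqrt(3)*c/3)


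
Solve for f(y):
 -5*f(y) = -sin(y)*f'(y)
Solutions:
 f(y) = C1*sqrt(cos(y) - 1)*(cos(y)^2 - 2*cos(y) + 1)/(sqrt(cos(y) + 1)*(cos(y)^2 + 2*cos(y) + 1))


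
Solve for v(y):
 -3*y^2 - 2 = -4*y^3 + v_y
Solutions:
 v(y) = C1 + y^4 - y^3 - 2*y


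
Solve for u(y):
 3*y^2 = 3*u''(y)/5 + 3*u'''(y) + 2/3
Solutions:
 u(y) = C1 + C2*y + C3*exp(-y/5) + 5*y^4/12 - 25*y^3/3 + 1120*y^2/9


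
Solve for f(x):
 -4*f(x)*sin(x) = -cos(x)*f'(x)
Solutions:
 f(x) = C1/cos(x)^4


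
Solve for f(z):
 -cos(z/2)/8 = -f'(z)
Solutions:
 f(z) = C1 + sin(z/2)/4


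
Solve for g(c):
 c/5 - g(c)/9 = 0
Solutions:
 g(c) = 9*c/5


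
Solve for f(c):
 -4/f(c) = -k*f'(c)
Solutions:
 f(c) = -sqrt(C1 + 8*c/k)
 f(c) = sqrt(C1 + 8*c/k)


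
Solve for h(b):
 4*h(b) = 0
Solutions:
 h(b) = 0


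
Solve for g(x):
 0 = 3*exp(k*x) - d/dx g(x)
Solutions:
 g(x) = C1 + 3*exp(k*x)/k


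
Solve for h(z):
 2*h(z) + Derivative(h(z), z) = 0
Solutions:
 h(z) = C1*exp(-2*z)


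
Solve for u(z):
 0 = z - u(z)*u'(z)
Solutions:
 u(z) = -sqrt(C1 + z^2)
 u(z) = sqrt(C1 + z^2)


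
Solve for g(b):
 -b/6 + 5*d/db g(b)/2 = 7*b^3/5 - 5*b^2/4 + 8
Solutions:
 g(b) = C1 + 7*b^4/50 - b^3/6 + b^2/30 + 16*b/5


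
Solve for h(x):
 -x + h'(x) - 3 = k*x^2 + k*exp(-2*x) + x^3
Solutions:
 h(x) = C1 + k*x^3/3 - k*exp(-2*x)/2 + x^4/4 + x^2/2 + 3*x


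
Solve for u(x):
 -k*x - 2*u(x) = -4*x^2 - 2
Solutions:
 u(x) = -k*x/2 + 2*x^2 + 1


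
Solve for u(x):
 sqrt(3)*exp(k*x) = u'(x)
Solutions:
 u(x) = C1 + sqrt(3)*exp(k*x)/k


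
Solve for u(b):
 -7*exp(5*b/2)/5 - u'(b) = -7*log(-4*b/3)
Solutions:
 u(b) = C1 + 7*b*log(-b) + 7*b*(-log(3) - 1 + 2*log(2)) - 14*exp(5*b/2)/25


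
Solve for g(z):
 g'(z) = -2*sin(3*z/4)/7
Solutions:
 g(z) = C1 + 8*cos(3*z/4)/21


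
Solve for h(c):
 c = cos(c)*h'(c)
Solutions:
 h(c) = C1 + Integral(c/cos(c), c)


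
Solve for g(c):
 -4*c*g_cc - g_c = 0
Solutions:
 g(c) = C1 + C2*c^(3/4)


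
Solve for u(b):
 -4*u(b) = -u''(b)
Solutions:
 u(b) = C1*exp(-2*b) + C2*exp(2*b)


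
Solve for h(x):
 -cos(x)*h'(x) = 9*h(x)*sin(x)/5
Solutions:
 h(x) = C1*cos(x)^(9/5)


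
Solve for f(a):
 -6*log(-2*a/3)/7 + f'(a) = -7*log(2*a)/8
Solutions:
 f(a) = C1 - a*log(a)/56 + a*(-48*log(3) - log(2) + 1 + 48*I*pi)/56


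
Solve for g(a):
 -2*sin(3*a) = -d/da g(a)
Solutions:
 g(a) = C1 - 2*cos(3*a)/3


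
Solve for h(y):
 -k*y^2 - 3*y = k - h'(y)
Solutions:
 h(y) = C1 + k*y^3/3 + k*y + 3*y^2/2


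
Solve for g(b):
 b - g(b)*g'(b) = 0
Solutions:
 g(b) = -sqrt(C1 + b^2)
 g(b) = sqrt(C1 + b^2)


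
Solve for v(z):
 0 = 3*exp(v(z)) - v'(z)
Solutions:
 v(z) = log(-1/(C1 + 3*z))


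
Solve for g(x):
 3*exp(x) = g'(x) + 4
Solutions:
 g(x) = C1 - 4*x + 3*exp(x)


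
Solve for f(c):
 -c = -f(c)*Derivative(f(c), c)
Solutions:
 f(c) = -sqrt(C1 + c^2)
 f(c) = sqrt(C1 + c^2)


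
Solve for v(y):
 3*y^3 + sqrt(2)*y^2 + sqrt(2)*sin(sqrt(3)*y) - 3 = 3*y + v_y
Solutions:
 v(y) = C1 + 3*y^4/4 + sqrt(2)*y^3/3 - 3*y^2/2 - 3*y - sqrt(6)*cos(sqrt(3)*y)/3


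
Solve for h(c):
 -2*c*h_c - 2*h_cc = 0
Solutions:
 h(c) = C1 + C2*erf(sqrt(2)*c/2)


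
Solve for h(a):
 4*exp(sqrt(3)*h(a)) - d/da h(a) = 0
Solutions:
 h(a) = sqrt(3)*(2*log(-1/(C1 + 4*a)) - log(3))/6


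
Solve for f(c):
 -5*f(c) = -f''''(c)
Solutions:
 f(c) = C1*exp(-5^(1/4)*c) + C2*exp(5^(1/4)*c) + C3*sin(5^(1/4)*c) + C4*cos(5^(1/4)*c)


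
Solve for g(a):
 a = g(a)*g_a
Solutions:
 g(a) = -sqrt(C1 + a^2)
 g(a) = sqrt(C1 + a^2)


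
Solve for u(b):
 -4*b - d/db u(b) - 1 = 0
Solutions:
 u(b) = C1 - 2*b^2 - b


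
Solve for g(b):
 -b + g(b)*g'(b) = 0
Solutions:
 g(b) = -sqrt(C1 + b^2)
 g(b) = sqrt(C1 + b^2)


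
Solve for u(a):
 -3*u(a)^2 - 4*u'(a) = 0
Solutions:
 u(a) = 4/(C1 + 3*a)


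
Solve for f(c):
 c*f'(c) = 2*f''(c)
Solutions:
 f(c) = C1 + C2*erfi(c/2)


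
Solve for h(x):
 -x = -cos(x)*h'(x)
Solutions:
 h(x) = C1 + Integral(x/cos(x), x)


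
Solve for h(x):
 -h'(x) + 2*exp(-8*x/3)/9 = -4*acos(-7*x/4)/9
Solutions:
 h(x) = C1 + 4*x*acos(-7*x/4)/9 + 4*sqrt(16 - 49*x^2)/63 - exp(-8*x/3)/12


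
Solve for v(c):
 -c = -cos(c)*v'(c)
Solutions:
 v(c) = C1 + Integral(c/cos(c), c)


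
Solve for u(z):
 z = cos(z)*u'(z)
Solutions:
 u(z) = C1 + Integral(z/cos(z), z)


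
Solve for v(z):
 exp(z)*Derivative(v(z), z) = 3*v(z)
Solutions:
 v(z) = C1*exp(-3*exp(-z))


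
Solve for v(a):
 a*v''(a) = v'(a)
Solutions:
 v(a) = C1 + C2*a^2
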